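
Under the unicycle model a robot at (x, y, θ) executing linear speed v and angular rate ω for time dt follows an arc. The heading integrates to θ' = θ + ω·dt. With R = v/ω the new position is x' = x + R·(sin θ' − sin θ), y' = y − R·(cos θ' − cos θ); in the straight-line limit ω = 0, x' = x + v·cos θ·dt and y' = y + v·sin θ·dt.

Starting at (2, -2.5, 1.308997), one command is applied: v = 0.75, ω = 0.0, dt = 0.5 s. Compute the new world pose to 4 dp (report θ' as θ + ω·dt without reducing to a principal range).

(2.0971, -2.1378, 1.3090)

θ' = 1.3090 + 0.0·0.5 = 1.3090
ω = 0 → straight: x' = 2 + 0.75·cos(1.3090)·0.5 = 2.0971
y' = -2.5 + 0.75·sin(1.3090)·0.5 = -2.1378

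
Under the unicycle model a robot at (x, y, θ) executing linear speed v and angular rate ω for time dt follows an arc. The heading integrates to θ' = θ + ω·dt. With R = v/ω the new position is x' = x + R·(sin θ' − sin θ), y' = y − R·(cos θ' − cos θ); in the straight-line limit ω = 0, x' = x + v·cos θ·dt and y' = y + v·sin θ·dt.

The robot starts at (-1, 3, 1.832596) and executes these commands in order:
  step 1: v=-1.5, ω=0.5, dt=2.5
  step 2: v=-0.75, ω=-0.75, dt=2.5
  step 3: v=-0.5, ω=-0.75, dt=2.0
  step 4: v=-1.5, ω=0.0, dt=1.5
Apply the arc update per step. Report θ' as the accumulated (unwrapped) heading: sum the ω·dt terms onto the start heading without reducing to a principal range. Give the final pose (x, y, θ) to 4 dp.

step 1: θ'=3.0826 (R=-3.0000) → pose (1.7209, 0.7817, 3.0826)
step 2: θ'=1.2076 (R=1.0000) → pose (2.5967, -0.5719, 1.2076)
step 3: θ'=-0.2924 (R=0.6667) → pose (1.7813, -0.9734, -0.2924)
step 4: θ'=-0.2924 (straight) → pose (-0.3732, -0.3248, -0.2924)

(-0.3732, -0.3248, -0.2924)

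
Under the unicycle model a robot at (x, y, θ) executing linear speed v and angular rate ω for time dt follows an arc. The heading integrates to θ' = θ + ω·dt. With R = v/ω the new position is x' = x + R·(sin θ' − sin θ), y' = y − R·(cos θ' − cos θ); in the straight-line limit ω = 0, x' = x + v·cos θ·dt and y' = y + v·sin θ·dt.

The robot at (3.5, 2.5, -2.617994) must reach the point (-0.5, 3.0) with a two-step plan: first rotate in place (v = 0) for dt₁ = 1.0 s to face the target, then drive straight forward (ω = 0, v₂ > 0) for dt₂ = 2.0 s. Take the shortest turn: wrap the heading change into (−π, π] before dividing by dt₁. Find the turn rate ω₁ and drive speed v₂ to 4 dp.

ω₁ = -0.6480, v₂ = 2.0156

heading to target = atan2(3−2.5, -0.5−3.5) = 3.0172
Δθ = wrap(3.0172 − -2.6180) = -0.6480; ω₁ = Δθ/dt₁ = -0.6480
distance = √((-0.5−3.5)² + (3−2.5)²) = 4.0311; v₂ = distance/dt₂ = 2.0156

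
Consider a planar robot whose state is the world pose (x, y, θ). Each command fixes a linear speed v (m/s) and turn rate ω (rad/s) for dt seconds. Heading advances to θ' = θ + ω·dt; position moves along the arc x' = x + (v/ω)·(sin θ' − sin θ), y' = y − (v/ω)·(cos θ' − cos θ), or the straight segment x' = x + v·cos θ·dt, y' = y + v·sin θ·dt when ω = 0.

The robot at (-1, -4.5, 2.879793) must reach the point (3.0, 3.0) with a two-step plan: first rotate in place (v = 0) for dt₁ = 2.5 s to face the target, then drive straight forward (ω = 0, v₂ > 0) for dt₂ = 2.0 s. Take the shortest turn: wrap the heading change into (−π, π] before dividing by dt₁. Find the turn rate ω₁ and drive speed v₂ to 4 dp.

ω₁ = -0.7196, v₂ = 4.2500

heading to target = atan2(3−-4.5, 3−-1) = 1.0808
Δθ = wrap(1.0808 − 2.8798) = -1.7990; ω₁ = Δθ/dt₁ = -0.7196
distance = √((3−-1)² + (3−-4.5)²) = 8.5000; v₂ = distance/dt₂ = 4.2500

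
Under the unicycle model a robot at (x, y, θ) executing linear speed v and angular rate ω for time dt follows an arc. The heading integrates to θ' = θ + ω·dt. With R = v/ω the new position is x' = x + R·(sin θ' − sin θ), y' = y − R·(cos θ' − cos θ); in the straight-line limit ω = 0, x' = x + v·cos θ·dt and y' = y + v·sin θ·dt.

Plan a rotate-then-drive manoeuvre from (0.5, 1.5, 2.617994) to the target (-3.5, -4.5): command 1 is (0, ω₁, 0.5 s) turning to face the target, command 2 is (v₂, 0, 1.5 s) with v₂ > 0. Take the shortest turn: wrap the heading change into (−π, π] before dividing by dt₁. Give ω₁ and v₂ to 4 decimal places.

heading to target = atan2(-4.5−1.5, -3.5−0.5) = -2.1588
Δθ = wrap(-2.1588 − 2.6180) = 1.5064; ω₁ = Δθ/dt₁ = 3.0128
distance = √((-3.5−0.5)² + (-4.5−1.5)²) = 7.2111; v₂ = distance/dt₂ = 4.8074

ω₁ = 3.0128, v₂ = 4.8074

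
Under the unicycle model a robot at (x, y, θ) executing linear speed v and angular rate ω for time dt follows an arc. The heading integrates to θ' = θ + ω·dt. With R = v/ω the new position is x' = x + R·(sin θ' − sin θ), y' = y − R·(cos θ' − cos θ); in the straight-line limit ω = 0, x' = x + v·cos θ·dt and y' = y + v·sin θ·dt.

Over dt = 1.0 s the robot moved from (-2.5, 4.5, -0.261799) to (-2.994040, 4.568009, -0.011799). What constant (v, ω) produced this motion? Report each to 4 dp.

Δθ = -0.011799 − -0.261799 = 0.250000
ω = Δθ/dt = 0.250000/1.0 = 0.2500
R = Δx/(sin θ' − sin θ) = -2.0000
v = R·ω = -2.0000·0.2500 = -0.5000

v = -0.5000, ω = 0.2500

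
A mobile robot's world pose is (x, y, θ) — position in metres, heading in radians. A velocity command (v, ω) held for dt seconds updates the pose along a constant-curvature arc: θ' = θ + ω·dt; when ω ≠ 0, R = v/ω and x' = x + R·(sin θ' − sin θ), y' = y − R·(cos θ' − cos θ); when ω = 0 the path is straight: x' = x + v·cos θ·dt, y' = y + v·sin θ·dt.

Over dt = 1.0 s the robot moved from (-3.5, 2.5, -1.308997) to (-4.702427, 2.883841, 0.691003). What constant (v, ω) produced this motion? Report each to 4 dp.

v = -1.5000, ω = 2.0000

Δθ = 0.691003 − -1.308997 = 2.000000
ω = Δθ/dt = 2.000000/1.0 = 2.0000
R = Δx/(sin θ' − sin θ) = -0.7500
v = R·ω = -0.7500·2.0000 = -1.5000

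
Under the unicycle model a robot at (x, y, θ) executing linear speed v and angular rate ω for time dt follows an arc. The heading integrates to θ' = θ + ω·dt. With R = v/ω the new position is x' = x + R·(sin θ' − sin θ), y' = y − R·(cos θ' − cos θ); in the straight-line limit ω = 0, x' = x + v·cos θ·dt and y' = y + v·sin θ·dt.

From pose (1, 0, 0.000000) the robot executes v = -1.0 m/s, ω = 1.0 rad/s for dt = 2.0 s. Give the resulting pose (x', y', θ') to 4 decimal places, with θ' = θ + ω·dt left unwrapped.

(0.0907, -1.4161, 2.0000)

θ' = 0.0000 + 1.0·2.0 = 2.0000
R = v/ω = -1.0/1.0 = -1.0000
x' = 1 + -1.0000·(sin 2.0000 − sin 0.0000) = 0.0907
y' = 0 − -1.0000·(cos 2.0000 − cos 0.0000) = -1.4161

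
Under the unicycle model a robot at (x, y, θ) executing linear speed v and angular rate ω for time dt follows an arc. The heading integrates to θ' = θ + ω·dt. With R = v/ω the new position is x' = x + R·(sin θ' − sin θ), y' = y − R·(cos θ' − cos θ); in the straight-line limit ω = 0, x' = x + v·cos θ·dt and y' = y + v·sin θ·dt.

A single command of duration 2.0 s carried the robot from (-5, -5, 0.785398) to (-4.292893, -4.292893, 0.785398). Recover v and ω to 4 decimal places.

Δθ = 0.785398 − 0.785398 = 0.000000
ω = Δθ/dt = 0.000000/2.0 = 0.0000
ω = 0 → v = (Δx·cos θ + Δy·sin θ)/dt = 0.5000

v = 0.5000, ω = 0.0000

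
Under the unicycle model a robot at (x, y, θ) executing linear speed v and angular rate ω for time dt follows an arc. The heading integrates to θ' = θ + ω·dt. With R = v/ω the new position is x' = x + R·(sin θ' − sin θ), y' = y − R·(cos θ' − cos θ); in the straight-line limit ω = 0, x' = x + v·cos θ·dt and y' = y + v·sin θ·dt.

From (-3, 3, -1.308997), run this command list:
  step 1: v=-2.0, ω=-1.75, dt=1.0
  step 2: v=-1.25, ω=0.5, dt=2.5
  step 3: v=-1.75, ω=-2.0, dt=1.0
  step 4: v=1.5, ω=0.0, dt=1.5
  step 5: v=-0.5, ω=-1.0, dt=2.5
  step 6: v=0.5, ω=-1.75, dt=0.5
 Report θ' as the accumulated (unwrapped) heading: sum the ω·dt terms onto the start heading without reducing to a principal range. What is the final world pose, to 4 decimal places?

(-0.2484, 7.2090, -7.1840)

step 1: θ'=-3.0590 (R=1.1429) → pose (-1.9904, 4.4348, -3.0590)
step 2: θ'=-1.8090 (R=-2.5000) → pose (0.2328, 6.3363, -1.8090)
step 3: θ'=-3.8090 (R=0.8750) → pose (1.6247, 6.8171, -3.8090)
step 4: θ'=-3.8090 (straight) → pose (-0.1426, 8.2098, -3.8090)
step 5: θ'=-6.3090 (R=0.5000) → pose (-0.4649, 7.3172, -6.3090)
step 6: θ'=-7.1840 (R=-0.2857) → pose (-0.2484, 7.2090, -7.1840)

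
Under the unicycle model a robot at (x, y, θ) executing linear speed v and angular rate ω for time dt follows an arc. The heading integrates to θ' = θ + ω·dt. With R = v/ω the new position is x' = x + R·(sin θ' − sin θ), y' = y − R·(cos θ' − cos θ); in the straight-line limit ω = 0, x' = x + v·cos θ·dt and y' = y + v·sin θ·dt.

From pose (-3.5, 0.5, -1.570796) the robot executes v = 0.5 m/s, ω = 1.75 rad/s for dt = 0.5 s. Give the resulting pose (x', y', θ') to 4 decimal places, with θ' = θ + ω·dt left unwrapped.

(-3.3974, 0.2807, -0.6958)

θ' = -1.5708 + 1.75·0.5 = -0.6958
R = v/ω = 0.5/1.75 = 0.2857
x' = -3.5 + 0.2857·(sin -0.6958 − sin -1.5708) = -3.3974
y' = 0.5 − 0.2857·(cos -0.6958 − cos -1.5708) = 0.2807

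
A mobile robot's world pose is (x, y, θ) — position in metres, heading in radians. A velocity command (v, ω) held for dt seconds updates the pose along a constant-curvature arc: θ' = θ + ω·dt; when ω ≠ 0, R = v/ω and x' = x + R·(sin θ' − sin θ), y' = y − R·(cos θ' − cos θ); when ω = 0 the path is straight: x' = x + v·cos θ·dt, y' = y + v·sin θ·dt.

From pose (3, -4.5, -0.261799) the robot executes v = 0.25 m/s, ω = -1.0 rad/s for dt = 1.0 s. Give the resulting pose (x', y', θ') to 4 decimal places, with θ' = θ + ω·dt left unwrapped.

θ' = -0.2618 + -1.0·1.0 = -1.2618
R = v/ω = 0.25/-1.0 = -0.2500
x' = 3 + -0.2500·(sin -1.2618 − sin -0.2618) = 3.1735
y' = -4.5 − -0.2500·(cos -1.2618 − cos -0.2618) = -4.6655

(3.1735, -4.6655, -1.2618)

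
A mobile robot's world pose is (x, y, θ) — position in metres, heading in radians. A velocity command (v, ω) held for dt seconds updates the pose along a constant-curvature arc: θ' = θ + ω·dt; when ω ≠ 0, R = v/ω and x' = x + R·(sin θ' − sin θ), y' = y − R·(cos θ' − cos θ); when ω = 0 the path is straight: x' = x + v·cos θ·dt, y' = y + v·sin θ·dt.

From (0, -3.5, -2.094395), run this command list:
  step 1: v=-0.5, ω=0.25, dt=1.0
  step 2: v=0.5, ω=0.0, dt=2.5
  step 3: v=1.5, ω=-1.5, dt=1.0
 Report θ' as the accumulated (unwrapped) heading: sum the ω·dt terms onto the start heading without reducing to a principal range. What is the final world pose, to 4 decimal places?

step 1: θ'=-1.8444 (R=-2.0000) → pose (0.1936, -3.0404, -1.8444)
step 2: θ'=-1.8444 (straight) → pose (-0.1442, -4.2439, -1.8444)
step 3: θ'=-3.3444 (R=-1.0000) → pose (-1.3084, -4.9532, -3.3444)

(-1.3084, -4.9532, -3.3444)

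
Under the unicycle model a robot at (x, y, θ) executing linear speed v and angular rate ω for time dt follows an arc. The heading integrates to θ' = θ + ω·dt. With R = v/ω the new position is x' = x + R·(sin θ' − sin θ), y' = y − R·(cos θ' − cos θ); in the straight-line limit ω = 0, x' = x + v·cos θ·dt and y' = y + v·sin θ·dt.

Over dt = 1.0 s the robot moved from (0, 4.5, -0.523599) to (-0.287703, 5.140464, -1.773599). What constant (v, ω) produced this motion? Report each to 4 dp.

Δθ = -1.773599 − -0.523599 = -1.250000
ω = Δθ/dt = -1.250000/1.0 = -1.2500
R = −Δy/(cos θ' − cos θ) = 0.6000
v = R·ω = 0.6000·-1.2500 = -0.7500

v = -0.7500, ω = -1.2500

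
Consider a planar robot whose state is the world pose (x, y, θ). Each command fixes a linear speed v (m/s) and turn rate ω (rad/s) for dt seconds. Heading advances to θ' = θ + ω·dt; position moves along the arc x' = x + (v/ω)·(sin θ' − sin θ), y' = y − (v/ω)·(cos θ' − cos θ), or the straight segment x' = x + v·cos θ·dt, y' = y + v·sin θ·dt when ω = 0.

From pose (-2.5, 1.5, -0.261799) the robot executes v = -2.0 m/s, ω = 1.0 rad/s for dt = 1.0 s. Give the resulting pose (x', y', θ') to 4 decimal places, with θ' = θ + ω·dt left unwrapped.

(-4.3636, 1.0475, 0.7382)

θ' = -0.2618 + 1.0·1.0 = 0.7382
R = v/ω = -2.0/1.0 = -2.0000
x' = -2.5 + -2.0000·(sin 0.7382 − sin -0.2618) = -4.3636
y' = 1.5 − -2.0000·(cos 0.7382 − cos -0.2618) = 1.0475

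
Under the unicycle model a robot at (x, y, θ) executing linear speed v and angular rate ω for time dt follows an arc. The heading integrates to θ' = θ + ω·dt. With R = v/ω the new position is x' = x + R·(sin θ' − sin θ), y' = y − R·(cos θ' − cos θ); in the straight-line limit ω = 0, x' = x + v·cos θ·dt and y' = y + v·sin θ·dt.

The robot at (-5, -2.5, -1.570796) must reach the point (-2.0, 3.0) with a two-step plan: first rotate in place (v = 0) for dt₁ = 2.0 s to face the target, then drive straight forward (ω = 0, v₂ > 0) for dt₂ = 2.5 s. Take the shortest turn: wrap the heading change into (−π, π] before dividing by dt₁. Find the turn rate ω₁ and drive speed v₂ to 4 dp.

ω₁ = 1.3211, v₂ = 2.5060

heading to target = atan2(3−-2.5, -2−-5) = 1.0714
Δθ = wrap(1.0714 − -1.5708) = 2.6422; ω₁ = Δθ/dt₁ = 1.3211
distance = √((-2−-5)² + (3−-2.5)²) = 6.2650; v₂ = distance/dt₂ = 2.5060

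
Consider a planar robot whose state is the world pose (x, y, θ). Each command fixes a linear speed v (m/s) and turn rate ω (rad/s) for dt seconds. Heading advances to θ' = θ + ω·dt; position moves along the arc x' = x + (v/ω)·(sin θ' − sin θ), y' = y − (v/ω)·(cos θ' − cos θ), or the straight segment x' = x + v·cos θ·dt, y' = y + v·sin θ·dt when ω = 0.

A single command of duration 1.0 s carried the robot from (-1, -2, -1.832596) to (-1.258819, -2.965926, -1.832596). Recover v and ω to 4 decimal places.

v = 1.0000, ω = 0.0000

Δθ = -1.832596 − -1.832596 = 0.000000
ω = Δθ/dt = 0.000000/1.0 = 0.0000
ω = 0 → v = (Δx·cos θ + Δy·sin θ)/dt = 1.0000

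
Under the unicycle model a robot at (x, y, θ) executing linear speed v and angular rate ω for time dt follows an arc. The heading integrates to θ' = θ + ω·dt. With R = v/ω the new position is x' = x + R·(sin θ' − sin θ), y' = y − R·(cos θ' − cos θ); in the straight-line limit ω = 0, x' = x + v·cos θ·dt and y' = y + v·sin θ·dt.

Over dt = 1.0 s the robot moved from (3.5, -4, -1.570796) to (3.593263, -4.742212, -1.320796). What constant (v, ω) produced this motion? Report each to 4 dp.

v = 0.7500, ω = 0.2500

Δθ = -1.320796 − -1.570796 = 0.250000
ω = Δθ/dt = 0.250000/1.0 = 0.2500
R = −Δy/(cos θ' − cos θ) = 3.0000
v = R·ω = 3.0000·0.2500 = 0.7500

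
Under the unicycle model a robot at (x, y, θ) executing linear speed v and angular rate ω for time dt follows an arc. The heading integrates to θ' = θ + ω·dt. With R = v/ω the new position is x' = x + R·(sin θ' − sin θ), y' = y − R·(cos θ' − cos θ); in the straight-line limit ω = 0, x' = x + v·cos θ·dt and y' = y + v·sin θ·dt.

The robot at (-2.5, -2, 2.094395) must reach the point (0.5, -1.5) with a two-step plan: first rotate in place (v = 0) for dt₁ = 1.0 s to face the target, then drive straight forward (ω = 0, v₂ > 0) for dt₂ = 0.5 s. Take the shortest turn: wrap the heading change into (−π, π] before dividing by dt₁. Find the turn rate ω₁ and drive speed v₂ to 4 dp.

ω₁ = -1.9292, v₂ = 6.0828

heading to target = atan2(-1.5−-2, 0.5−-2.5) = 0.1651
Δθ = wrap(0.1651 − 2.0944) = -1.9292; ω₁ = Δθ/dt₁ = -1.9292
distance = √((0.5−-2.5)² + (-1.5−-2)²) = 3.0414; v₂ = distance/dt₂ = 6.0828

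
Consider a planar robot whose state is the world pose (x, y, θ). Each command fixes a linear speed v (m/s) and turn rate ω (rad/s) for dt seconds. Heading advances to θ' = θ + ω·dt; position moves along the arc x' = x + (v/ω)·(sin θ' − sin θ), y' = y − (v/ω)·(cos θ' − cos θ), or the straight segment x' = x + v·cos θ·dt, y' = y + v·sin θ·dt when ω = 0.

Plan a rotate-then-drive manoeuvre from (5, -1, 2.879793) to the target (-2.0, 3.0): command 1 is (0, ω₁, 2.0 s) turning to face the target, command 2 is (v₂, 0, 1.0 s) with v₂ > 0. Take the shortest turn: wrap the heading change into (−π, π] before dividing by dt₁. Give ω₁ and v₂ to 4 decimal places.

heading to target = atan2(3−-1, -2−5) = 2.6224
Δθ = wrap(2.6224 − 2.8798) = -0.2573; ω₁ = Δθ/dt₁ = -0.1287
distance = √((-2−5)² + (3−-1)²) = 8.0623; v₂ = distance/dt₂ = 8.0623

ω₁ = -0.1287, v₂ = 8.0623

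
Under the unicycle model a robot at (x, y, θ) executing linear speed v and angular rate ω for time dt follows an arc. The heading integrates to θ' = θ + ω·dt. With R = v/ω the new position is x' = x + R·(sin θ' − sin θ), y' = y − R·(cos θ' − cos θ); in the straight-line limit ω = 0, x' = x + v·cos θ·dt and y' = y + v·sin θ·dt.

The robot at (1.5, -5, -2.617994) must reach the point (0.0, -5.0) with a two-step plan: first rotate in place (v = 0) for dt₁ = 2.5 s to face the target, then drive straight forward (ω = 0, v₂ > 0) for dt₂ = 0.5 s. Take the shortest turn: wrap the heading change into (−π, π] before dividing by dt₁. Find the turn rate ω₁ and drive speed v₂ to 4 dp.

heading to target = atan2(-5−-5, 0−1.5) = 3.1416
Δθ = wrap(3.1416 − -2.6180) = -0.5236; ω₁ = Δθ/dt₁ = -0.2094
distance = √((0−1.5)² + (-5−-5)²) = 1.5000; v₂ = distance/dt₂ = 3.0000

ω₁ = -0.2094, v₂ = 3.0000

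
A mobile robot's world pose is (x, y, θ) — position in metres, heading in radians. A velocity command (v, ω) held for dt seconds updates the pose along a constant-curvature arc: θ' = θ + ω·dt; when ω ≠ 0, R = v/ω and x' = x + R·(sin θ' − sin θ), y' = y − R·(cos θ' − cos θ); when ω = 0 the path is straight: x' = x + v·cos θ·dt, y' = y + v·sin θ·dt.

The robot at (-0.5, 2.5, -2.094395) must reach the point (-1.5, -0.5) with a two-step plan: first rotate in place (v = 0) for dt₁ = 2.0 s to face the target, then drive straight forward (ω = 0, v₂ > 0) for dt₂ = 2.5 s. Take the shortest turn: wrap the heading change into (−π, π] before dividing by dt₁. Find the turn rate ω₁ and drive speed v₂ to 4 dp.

heading to target = atan2(-0.5−2.5, -1.5−-0.5) = -1.8925
Δθ = wrap(-1.8925 − -2.0944) = 0.2018; ω₁ = Δθ/dt₁ = 0.1009
distance = √((-1.5−-0.5)² + (-0.5−2.5)²) = 3.1623; v₂ = distance/dt₂ = 1.2649

ω₁ = 0.1009, v₂ = 1.2649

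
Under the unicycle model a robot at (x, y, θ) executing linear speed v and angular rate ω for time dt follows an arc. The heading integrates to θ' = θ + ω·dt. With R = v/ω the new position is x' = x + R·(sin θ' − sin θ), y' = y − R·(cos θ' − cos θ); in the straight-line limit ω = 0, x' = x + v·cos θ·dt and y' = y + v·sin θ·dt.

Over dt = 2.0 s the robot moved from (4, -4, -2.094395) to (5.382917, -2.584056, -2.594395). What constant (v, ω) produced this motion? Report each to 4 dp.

Δθ = -2.594395 − -2.094395 = -0.500000
ω = Δθ/dt = -0.500000/2.0 = -0.2500
R = −Δy/(cos θ' − cos θ) = 4.0000
v = R·ω = 4.0000·-0.2500 = -1.0000

v = -1.0000, ω = -0.2500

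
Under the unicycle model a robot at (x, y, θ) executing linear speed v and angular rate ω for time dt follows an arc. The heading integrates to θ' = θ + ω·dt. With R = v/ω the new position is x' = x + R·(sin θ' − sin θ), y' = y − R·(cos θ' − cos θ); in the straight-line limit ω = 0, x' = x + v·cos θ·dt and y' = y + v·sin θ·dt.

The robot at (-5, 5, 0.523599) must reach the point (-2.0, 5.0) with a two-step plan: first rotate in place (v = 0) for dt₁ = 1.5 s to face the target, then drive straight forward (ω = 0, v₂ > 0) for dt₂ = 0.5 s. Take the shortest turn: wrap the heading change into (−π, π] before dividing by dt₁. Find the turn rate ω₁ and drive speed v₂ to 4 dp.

heading to target = atan2(5−5, -2−-5) = 0.0000
Δθ = wrap(0.0000 − 0.5236) = -0.5236; ω₁ = Δθ/dt₁ = -0.3491
distance = √((-2−-5)² + (5−5)²) = 3.0000; v₂ = distance/dt₂ = 6.0000

ω₁ = -0.3491, v₂ = 6.0000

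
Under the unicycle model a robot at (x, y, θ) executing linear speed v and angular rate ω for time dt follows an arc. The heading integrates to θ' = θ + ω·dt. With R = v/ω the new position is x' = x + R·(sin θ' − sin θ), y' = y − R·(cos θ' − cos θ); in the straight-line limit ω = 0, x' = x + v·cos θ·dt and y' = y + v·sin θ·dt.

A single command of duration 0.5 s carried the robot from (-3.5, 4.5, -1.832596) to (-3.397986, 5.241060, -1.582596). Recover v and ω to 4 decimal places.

v = -1.5000, ω = 0.5000

Δθ = -1.582596 − -1.832596 = 0.250000
ω = Δθ/dt = 0.250000/0.5 = 0.5000
R = −Δy/(cos θ' − cos θ) = -3.0000
v = R·ω = -3.0000·0.5000 = -1.5000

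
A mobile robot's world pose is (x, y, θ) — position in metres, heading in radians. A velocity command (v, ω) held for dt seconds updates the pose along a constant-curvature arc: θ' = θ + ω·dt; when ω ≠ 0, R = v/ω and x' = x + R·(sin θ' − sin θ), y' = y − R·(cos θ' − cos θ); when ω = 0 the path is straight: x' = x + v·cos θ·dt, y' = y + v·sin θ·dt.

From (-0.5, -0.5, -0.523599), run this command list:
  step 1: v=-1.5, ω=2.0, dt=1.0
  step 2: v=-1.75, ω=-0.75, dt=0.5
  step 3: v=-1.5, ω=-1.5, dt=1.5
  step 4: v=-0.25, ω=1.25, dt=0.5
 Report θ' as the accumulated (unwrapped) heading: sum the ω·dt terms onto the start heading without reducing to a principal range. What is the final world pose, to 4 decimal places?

(-3.7501, -1.7805, -0.5236)

step 1: θ'=1.4764 (R=-0.7500) → pose (-1.6217, -1.0788, 1.4764)
step 2: θ'=1.1014 (R=2.3333) → pose (-1.8636, -1.9144, 1.1014)
step 3: θ'=-1.1486 (R=1.0000) → pose (-3.6677, -1.8718, -1.1486)
step 4: θ'=-0.5236 (R=-0.2000) → pose (-3.7501, -1.7805, -0.5236)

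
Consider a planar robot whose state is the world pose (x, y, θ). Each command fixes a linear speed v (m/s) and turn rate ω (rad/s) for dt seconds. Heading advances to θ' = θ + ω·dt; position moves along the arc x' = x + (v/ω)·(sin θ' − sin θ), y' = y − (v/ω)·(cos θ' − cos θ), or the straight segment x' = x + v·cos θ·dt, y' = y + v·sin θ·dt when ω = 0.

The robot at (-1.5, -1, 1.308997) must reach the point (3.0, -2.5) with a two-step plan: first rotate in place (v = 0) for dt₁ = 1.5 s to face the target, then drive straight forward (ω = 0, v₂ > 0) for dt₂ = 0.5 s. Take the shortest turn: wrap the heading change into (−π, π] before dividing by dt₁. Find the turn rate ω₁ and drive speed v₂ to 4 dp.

heading to target = atan2(-2.5−-1, 3−-1.5) = -0.3218
Δθ = wrap(-0.3218 − 1.3090) = -1.6307; ω₁ = Δθ/dt₁ = -1.0872
distance = √((3−-1.5)² + (-2.5−-1)²) = 4.7434; v₂ = distance/dt₂ = 9.4868

ω₁ = -1.0872, v₂ = 9.4868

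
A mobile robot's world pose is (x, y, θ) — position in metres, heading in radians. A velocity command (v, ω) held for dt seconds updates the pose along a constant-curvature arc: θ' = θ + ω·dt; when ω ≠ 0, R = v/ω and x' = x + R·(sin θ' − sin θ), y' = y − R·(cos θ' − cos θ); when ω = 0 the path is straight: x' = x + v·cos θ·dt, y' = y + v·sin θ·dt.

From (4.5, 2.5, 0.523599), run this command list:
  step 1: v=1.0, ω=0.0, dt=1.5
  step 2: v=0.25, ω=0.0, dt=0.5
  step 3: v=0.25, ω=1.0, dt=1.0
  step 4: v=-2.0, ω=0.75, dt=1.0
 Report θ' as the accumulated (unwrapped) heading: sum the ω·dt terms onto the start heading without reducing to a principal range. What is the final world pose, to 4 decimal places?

step 1: θ'=0.5236 (straight) → pose (5.7990, 3.2500, 0.5236)
step 2: θ'=0.5236 (straight) → pose (5.9073, 3.3125, 0.5236)
step 3: θ'=1.5236 (R=0.2500) → pose (6.0320, 3.5172, 1.5236)
step 4: θ'=2.2736 (R=-2.6667) → pose (6.6610, 1.6678, 2.2736)

(6.6610, 1.6678, 2.2736)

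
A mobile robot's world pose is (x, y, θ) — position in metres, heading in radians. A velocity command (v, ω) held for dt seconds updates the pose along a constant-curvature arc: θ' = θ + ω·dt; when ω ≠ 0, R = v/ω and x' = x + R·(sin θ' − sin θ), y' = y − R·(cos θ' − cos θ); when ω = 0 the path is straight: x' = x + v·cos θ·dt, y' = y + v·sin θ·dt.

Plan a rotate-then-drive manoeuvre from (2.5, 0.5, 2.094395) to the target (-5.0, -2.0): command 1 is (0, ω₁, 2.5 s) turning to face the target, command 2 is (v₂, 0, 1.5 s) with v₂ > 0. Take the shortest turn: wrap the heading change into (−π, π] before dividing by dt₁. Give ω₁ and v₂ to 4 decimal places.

heading to target = atan2(-2−0.5, -5−2.5) = -2.8198
Δθ = wrap(-2.8198 − 2.0944) = 1.3689; ω₁ = Δθ/dt₁ = 0.5476
distance = √((-5−2.5)² + (-2−0.5)²) = 7.9057; v₂ = distance/dt₂ = 5.2705

ω₁ = 0.5476, v₂ = 5.2705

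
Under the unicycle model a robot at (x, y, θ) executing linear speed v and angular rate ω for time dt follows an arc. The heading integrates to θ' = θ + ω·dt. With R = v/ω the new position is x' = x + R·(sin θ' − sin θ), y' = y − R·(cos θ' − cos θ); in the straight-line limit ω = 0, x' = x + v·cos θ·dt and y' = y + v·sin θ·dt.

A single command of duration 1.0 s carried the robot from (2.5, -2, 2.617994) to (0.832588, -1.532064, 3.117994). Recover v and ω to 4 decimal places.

Δθ = 3.117994 − 2.617994 = 0.500000
ω = Δθ/dt = 0.500000/1.0 = 0.5000
R = Δx/(sin θ' − sin θ) = 3.5000
v = R·ω = 3.5000·0.5000 = 1.7500

v = 1.7500, ω = 0.5000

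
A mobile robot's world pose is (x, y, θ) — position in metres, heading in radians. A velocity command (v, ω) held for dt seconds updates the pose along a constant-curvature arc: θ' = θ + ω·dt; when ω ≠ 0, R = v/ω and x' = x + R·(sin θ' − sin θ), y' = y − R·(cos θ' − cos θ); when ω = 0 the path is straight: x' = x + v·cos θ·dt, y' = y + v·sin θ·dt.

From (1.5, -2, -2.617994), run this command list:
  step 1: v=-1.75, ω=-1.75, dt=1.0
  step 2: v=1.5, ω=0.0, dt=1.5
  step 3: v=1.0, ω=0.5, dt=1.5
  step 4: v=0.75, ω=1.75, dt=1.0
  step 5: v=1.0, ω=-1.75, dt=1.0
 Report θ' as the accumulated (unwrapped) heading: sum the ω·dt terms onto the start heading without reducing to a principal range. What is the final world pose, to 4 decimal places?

step 1: θ'=-4.3680 (R=1.0000) → pose (2.9413, -2.5284, -4.3680)
step 2: θ'=-4.3680 (straight) → pose (2.1816, -0.4105, -4.3680)
step 3: θ'=-3.6180 (R=2.0000) → pose (1.2162, 0.6915, -3.6180)
step 4: θ'=-1.8680 (R=0.4286) → pose (0.6099, 0.4362, -1.8680)
step 5: θ'=-3.6180 (R=-0.5714) → pose (-0.1985, 0.0957, -3.6180)

(-0.1985, 0.0957, -3.6180)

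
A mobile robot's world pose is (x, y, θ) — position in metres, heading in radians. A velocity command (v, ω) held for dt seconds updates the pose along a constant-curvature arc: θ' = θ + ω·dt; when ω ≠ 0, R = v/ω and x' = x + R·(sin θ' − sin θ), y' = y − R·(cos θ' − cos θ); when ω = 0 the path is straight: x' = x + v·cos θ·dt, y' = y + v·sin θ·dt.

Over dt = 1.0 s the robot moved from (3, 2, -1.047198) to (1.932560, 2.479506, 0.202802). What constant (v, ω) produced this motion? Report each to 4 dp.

Δθ = 0.202802 − -1.047198 = 1.250000
ω = Δθ/dt = 1.250000/1.0 = 1.2500
R = Δx/(sin θ' − sin θ) = -1.0000
v = R·ω = -1.0000·1.2500 = -1.2500

v = -1.2500, ω = 1.2500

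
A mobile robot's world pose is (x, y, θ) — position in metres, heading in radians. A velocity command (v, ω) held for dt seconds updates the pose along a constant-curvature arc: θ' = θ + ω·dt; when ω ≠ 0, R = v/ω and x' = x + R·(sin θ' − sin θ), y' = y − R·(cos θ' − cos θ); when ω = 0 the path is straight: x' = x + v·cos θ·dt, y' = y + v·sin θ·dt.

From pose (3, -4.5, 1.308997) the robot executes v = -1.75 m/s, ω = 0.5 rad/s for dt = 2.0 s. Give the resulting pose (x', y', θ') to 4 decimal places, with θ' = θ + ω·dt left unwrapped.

(3.7919, -7.7612, 2.3090)

θ' = 1.3090 + 0.5·2.0 = 2.3090
R = v/ω = -1.75/0.5 = -3.5000
x' = 3 + -3.5000·(sin 2.3090 − sin 1.3090) = 3.7919
y' = -4.5 − -3.5000·(cos 2.3090 − cos 1.3090) = -7.7612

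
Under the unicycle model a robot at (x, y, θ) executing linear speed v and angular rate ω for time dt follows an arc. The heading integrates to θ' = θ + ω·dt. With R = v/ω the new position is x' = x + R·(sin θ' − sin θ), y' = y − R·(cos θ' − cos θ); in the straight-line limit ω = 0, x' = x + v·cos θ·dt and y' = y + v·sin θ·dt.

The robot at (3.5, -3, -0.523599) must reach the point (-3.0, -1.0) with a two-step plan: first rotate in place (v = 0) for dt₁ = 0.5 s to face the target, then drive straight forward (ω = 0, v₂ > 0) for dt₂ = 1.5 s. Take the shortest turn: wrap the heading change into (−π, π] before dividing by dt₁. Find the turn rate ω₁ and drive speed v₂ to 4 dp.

ω₁ = -5.8330, v₂ = 4.5338

heading to target = atan2(-1−-3, -3−3.5) = 2.8431
Δθ = wrap(2.8431 − -0.5236) = -2.9165; ω₁ = Δθ/dt₁ = -5.8330
distance = √((-3−3.5)² + (-1−-3)²) = 6.8007; v₂ = distance/dt₂ = 4.5338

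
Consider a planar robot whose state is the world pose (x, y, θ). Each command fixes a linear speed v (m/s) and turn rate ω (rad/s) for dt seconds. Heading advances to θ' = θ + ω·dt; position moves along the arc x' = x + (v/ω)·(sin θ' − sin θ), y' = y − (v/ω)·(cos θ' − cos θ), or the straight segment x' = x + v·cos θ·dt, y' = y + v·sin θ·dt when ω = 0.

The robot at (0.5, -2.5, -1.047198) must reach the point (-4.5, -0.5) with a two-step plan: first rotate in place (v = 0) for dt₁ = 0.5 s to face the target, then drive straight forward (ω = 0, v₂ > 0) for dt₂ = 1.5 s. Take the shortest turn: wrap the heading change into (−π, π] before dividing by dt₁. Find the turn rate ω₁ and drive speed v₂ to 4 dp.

ω₁ = -4.9498, v₂ = 3.5901

heading to target = atan2(-0.5−-2.5, -4.5−0.5) = 2.7611
Δθ = wrap(2.7611 − -1.0472) = -2.4749; ω₁ = Δθ/dt₁ = -4.9498
distance = √((-4.5−0.5)² + (-0.5−-2.5)²) = 5.3852; v₂ = distance/dt₂ = 3.5901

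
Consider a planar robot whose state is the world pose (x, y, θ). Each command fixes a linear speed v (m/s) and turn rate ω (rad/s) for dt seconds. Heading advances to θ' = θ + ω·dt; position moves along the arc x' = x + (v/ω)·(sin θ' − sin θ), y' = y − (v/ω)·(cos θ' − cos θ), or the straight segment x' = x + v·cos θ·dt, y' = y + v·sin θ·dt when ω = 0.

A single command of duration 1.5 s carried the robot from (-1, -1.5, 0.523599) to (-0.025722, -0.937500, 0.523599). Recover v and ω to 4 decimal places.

v = 0.7500, ω = 0.0000

Δθ = 0.523599 − 0.523599 = 0.000000
ω = Δθ/dt = 0.000000/1.5 = 0.0000
ω = 0 → v = (Δx·cos θ + Δy·sin θ)/dt = 0.7500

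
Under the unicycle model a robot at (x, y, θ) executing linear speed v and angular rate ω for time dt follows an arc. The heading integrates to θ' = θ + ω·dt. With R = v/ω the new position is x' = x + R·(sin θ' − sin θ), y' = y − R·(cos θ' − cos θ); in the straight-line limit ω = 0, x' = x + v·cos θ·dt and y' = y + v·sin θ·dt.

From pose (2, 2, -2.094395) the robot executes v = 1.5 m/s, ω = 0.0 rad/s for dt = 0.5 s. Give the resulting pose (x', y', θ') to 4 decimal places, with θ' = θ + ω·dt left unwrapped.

θ' = -2.0944 + 0.0·0.5 = -2.0944
ω = 0 → straight: x' = 2 + 1.5·cos(-2.0944)·0.5 = 1.6250
y' = 2 + 1.5·sin(-2.0944)·0.5 = 1.3505

(1.6250, 1.3505, -2.0944)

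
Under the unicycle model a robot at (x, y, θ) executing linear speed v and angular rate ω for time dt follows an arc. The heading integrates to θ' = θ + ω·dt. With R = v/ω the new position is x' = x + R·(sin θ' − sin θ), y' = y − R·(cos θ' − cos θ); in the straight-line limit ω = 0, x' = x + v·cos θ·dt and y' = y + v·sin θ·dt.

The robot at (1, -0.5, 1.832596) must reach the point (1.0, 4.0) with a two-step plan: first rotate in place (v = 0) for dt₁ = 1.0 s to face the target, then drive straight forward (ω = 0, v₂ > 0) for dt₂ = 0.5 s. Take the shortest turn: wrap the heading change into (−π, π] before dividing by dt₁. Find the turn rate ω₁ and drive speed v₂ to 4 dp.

heading to target = atan2(4−-0.5, 1−1) = 1.5708
Δθ = wrap(1.5708 − 1.8326) = -0.2618; ω₁ = Δθ/dt₁ = -0.2618
distance = √((1−1)² + (4−-0.5)²) = 4.5000; v₂ = distance/dt₂ = 9.0000

ω₁ = -0.2618, v₂ = 9.0000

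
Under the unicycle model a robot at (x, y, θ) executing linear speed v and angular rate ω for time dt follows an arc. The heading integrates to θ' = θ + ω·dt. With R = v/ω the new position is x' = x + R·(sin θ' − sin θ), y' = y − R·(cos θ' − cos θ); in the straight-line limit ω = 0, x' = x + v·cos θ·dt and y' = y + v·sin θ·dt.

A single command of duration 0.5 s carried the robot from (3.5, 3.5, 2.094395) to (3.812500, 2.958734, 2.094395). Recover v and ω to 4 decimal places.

v = -1.2500, ω = 0.0000

Δθ = 2.094395 − 2.094395 = 0.000000
ω = Δθ/dt = 0.000000/0.5 = 0.0000
ω = 0 → v = (Δx·cos θ + Δy·sin θ)/dt = -1.2500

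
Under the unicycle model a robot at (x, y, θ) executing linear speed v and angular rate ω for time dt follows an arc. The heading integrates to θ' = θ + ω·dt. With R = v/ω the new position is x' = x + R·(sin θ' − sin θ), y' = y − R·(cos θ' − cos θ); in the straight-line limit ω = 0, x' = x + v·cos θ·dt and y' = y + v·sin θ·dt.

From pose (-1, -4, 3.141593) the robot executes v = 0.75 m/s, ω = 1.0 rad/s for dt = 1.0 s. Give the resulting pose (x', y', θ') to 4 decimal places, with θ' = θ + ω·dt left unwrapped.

(-1.6311, -4.3448, 4.1416)

θ' = 3.1416 + 1.0·1.0 = 4.1416
R = v/ω = 0.75/1.0 = 0.7500
x' = -1 + 0.7500·(sin 4.1416 − sin 3.1416) = -1.6311
y' = -4 − 0.7500·(cos 4.1416 − cos 3.1416) = -4.3448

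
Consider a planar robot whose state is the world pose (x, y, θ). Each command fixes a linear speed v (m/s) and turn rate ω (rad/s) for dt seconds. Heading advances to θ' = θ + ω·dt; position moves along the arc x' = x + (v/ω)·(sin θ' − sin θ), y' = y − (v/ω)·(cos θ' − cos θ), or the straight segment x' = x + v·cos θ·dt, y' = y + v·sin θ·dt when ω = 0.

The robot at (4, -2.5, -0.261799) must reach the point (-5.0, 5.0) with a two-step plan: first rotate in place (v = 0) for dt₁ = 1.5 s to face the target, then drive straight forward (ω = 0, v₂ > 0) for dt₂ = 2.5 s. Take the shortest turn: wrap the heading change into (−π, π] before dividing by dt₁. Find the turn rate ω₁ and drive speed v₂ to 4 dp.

heading to target = atan2(5−-2.5, -5−4) = 2.4469
Δθ = wrap(2.4469 − -0.2618) = 2.7087; ω₁ = Δθ/dt₁ = 1.8058
distance = √((-5−4)² + (5−-2.5)²) = 11.7154; v₂ = distance/dt₂ = 4.6861

ω₁ = 1.8058, v₂ = 4.6861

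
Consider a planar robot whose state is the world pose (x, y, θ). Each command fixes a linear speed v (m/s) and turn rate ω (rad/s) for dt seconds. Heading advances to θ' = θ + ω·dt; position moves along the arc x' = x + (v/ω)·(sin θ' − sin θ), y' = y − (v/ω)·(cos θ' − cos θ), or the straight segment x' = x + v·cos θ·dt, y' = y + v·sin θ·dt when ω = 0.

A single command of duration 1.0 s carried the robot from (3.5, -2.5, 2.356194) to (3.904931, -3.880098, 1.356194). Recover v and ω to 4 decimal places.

Δθ = 1.356194 − 2.356194 = -1.000000
ω = Δθ/dt = -1.000000/1.0 = -1.0000
R = −Δy/(cos θ' − cos θ) = 1.5000
v = R·ω = 1.5000·-1.0000 = -1.5000

v = -1.5000, ω = -1.0000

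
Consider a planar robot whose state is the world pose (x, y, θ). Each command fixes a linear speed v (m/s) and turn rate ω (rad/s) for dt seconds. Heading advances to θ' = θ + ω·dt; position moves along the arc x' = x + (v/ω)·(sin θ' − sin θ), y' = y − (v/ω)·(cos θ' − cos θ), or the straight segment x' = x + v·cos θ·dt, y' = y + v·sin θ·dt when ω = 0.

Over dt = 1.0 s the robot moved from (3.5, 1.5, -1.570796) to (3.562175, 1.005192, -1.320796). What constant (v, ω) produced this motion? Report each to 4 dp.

Δθ = -1.320796 − -1.570796 = 0.250000
ω = Δθ/dt = 0.250000/1.0 = 0.2500
R = −Δy/(cos θ' − cos θ) = 2.0000
v = R·ω = 2.0000·0.2500 = 0.5000

v = 0.5000, ω = 0.2500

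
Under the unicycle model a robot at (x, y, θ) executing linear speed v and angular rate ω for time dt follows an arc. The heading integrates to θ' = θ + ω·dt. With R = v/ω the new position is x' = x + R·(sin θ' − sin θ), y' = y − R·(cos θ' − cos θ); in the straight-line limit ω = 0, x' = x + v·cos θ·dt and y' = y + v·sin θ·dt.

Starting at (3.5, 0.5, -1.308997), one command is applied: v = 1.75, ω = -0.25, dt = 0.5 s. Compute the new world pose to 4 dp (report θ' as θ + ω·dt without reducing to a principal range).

θ' = -1.3090 + -0.25·0.5 = -1.4340
R = v/ω = 1.75/-0.25 = -7.0000
x' = 3.5 + -7.0000·(sin -1.4340 − sin -1.3090) = 3.6731
y' = 0.5 − -7.0000·(cos -1.4340 − cos -1.3090) = -0.3571

(3.6731, -0.3571, -1.4340)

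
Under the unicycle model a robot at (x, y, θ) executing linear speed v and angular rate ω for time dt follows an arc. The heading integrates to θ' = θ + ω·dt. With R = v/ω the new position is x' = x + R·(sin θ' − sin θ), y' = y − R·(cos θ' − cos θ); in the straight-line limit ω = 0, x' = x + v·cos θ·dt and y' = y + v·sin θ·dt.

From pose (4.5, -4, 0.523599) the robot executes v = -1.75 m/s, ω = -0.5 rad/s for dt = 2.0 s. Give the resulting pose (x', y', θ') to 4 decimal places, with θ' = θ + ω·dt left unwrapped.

θ' = 0.5236 + -0.5·2.0 = -0.4764
R = v/ω = -1.75/-0.5 = 3.5000
x' = 4.5 + 3.5000·(sin -0.4764 − sin 0.5236) = 1.1450
y' = -4 − 3.5000·(cos -0.4764 − cos 0.5236) = -4.0792

(1.1450, -4.0792, -0.4764)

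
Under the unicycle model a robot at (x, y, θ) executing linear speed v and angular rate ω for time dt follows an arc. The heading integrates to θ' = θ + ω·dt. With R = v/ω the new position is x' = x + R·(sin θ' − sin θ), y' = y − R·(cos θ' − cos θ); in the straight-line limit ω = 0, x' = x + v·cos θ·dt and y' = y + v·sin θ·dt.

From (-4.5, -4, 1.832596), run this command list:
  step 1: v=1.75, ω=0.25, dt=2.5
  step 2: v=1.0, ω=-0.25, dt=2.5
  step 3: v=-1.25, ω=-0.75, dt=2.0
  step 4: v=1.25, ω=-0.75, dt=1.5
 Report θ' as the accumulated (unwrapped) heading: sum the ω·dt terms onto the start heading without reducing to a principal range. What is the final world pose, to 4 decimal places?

(-7.5091, -0.7332, -0.7924)

step 1: θ'=2.4576 (R=7.0000) → pose (-6.8382, -0.3864, 2.4576)
step 2: θ'=1.8326 (R=-4.0000) → pose (-8.1743, 1.6786, 1.8326)
step 3: θ'=0.3326 (R=1.6667) → pose (-9.2400, -0.3281, 0.3326)
step 4: θ'=-0.7924 (R=-1.6667) → pose (-7.5091, -0.7332, -0.7924)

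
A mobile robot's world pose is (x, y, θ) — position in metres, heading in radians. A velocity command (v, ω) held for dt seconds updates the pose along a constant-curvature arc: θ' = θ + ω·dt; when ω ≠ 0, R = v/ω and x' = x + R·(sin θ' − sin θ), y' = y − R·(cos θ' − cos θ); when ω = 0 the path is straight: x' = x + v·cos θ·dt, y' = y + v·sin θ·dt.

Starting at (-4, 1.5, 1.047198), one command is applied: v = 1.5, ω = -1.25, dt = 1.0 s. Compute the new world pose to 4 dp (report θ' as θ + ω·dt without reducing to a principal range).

(-2.7191, 2.0754, -0.2028)

θ' = 1.0472 + -1.25·1.0 = -0.2028
R = v/ω = 1.5/-1.25 = -1.2000
x' = -4 + -1.2000·(sin -0.2028 − sin 1.0472) = -2.7191
y' = 1.5 − -1.2000·(cos -0.2028 − cos 1.0472) = 2.0754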